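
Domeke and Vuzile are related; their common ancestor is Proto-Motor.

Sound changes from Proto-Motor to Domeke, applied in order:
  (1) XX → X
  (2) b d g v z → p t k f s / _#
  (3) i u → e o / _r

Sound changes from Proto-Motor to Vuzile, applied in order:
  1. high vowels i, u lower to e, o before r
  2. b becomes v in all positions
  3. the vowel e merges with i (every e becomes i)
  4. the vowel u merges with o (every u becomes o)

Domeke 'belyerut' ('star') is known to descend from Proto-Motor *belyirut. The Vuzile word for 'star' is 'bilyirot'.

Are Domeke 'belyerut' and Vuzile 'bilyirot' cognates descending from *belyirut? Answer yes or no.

Derive the expected Vuzile reflex of *belyirut:
Vuzile: *belyirut
  belyirut → belyerut   [pre-rhotic lowering]
  belyerut → velyerut   [unconditioned shift]
  velyerut → vilyirut   [vowel merger]
  vilyirut → vilyirot   [vowel merger]
  giving Vuzile vilyirot.
The regular Vuzile reflex would be 'vilyirot', but the attested form is 'bilyirot'. The correspondence is irregular, so they are not cognates (the Vuzile form has a different source).

no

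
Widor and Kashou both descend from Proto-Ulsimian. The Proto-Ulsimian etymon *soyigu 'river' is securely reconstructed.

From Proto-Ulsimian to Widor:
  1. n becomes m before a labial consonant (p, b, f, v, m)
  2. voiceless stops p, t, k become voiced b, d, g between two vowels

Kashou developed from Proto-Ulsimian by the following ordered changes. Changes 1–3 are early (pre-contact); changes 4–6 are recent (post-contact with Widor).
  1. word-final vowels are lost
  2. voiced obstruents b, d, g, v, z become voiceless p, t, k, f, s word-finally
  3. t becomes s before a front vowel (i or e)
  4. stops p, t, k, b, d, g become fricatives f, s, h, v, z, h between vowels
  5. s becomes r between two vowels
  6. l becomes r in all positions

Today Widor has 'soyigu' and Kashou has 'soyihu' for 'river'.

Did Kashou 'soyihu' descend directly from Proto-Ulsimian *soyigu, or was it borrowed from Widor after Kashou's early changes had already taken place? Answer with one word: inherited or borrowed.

borrowed

If inherited, *soyigu would pass through all of Kashou's changes:
Kashou: *soyigu
  soyigu → soyig   [apocope]
  soyig → soyik   [final devoicing]
  soyik (rule 3 does not apply)
  soyik (rule 4 does not apply)
  soyik (rule 5 does not apply)
  soyik (rule 6 does not apply)
  giving Kashou soyik.
If borrowed from Widor 'soyigu' after the early changes, it would undergo only the recent ones:
  rule 4 (intervocalic lenition): soyigu → soyihu
  rule 5 (rhotacism): no change (soyihu)
  rule 6 (unconditioned shift): no change (soyihu)
  ⇒ as a loan: soyihu
Kashou 'soyihu' matches the loan outcome 'soyihu', not the inherited 'soyik' — it skipped the early Kashou changes, so it was borrowed from Widor.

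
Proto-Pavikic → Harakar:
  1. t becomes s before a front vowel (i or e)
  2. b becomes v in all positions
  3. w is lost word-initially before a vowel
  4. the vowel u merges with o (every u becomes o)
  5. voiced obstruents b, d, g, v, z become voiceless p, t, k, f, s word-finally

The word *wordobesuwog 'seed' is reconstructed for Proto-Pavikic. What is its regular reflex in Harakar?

Harakar: start from *wordobesuwog.
  rule 1: no change — wordobesuwog
  rule 2 (unconditioned shift): wordobesuwog → wordovesuwog
  rule 3 (glide loss): wordovesuwog → ordovesuwog
  rule 4 (vowel merger): ordovesuwog → ordovesowog
  rule 5 (final devoicing): ordovesowog → ordovesowok
  ⇒ Harakar ordovesowok

ordovesowok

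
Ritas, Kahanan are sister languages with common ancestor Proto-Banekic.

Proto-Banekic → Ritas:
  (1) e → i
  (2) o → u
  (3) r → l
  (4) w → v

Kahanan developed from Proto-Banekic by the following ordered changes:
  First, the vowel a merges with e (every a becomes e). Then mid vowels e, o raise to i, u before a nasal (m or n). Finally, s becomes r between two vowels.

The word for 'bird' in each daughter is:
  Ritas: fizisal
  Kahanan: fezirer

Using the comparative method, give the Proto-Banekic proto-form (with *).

*fezisar

Position 2: Ritas has i, Kahanan has e. Taking the neighbouring segments as reconstructed: Ritas i could go back to *e or *i; Kahanan e could go back to *a or *e — the one source consistent with every daughter is *e.
Position 6: Ritas has a, Kahanan has e. Ritas preserves a here (none of its changes turn any other segment into a), so the proto-segment is *a.
Position 5: Ritas has s, Kahanan has r. Ritas preserves s here (none of its changes turn any other segment into s), so the proto-segment is *s.
Verify the candidate proto-form against each daughter:
Ritas: *fezisar > fizisar > fizisal  (by vowel merger, unconditioned shift)
Kahanan: *fezisar
  fezisar → feziser   [vowel merger]
  feziser (rule 2 does not apply)
  feziser → fezirer   [rhotacism]
  giving Kahanan fezirer.
*fezisar is the unique common source.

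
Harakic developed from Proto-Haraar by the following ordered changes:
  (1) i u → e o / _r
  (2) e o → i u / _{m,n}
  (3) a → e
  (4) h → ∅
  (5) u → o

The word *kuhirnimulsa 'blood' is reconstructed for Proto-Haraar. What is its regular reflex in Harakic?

koernimolse

Harakic: *kuhirnimulsa > kuhernimulsa > kuhernimulse > kuernimulse > koernimolse  (by pre-rhotic lowering, vowel merger, h-loss, vowel merger)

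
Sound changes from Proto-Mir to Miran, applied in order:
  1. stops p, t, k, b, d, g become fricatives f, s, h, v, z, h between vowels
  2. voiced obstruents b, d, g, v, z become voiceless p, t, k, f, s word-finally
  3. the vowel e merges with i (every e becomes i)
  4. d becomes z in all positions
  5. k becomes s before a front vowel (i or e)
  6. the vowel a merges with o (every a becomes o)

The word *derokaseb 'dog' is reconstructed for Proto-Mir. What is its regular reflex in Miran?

zirohosip

Miran: start from *derokaseb.
  rule 1 (intervocalic lenition): derokaseb → derohaseb
  rule 2 (final devoicing): derohaseb → derohasep
  rule 3 (vowel merger): derohasep → dirohasip
  rule 4 (unconditioned shift): dirohasip → zirohasip
  rule 5: no change — zirohasip
  rule 6 (vowel merger): zirohasip → zirohosip
  ⇒ Miran zirohosip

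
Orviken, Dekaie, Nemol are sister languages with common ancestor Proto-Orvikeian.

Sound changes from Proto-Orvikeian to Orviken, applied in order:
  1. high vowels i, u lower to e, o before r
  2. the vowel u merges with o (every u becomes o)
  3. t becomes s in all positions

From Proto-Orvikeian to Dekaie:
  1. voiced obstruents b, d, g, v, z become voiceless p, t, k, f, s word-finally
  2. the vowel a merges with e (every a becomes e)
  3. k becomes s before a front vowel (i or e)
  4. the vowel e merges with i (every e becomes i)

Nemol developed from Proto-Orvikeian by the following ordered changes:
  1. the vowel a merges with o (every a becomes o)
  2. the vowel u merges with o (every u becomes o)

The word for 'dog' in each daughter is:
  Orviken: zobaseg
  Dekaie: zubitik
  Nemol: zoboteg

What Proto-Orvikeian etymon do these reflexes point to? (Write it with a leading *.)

Position 4: Orviken has a, Dekaie has i, Nemol has o. Orviken preserves a here (none of its changes turn any other segment into a), so the proto-segment is *a.
Position 7: Orviken has g, Dekaie has k, Nemol has g. Orviken preserves g here (none of its changes turn any other segment into g), so the proto-segment is *g.
Position 2: Orviken has o, Dekaie has u, Nemol has o. Dekaie preserves u here (none of its changes turn any other segment into u), so the proto-segment is *u.
Verify the candidate proto-form against each daughter:
Orviken: start from *zubateg.
  rule 1: no change — zubateg
  rule 2 (vowel merger): zubateg → zobateg
  rule 3 (unconditioned shift): zobateg → zobaseg
  ⇒ Orviken zobaseg
Dekaie: start from *zubateg.
  rule 1 (final devoicing): zubateg → zubatek
  rule 2 (vowel merger): zubatek → zubetek
  rule 3: no change — zubetek
  rule 4 (vowel merger): zubetek → zubitik
  ⇒ Dekaie zubitik
Nemol: *zubateg
  zubateg → zuboteg   [vowel merger]
  zuboteg → zoboteg   [vowel merger]
  giving Nemol zoboteg.
Only *zubateg yields all of Orviken zobaseg, Dekaie zubitik, Nemol zoboteg.

*zubateg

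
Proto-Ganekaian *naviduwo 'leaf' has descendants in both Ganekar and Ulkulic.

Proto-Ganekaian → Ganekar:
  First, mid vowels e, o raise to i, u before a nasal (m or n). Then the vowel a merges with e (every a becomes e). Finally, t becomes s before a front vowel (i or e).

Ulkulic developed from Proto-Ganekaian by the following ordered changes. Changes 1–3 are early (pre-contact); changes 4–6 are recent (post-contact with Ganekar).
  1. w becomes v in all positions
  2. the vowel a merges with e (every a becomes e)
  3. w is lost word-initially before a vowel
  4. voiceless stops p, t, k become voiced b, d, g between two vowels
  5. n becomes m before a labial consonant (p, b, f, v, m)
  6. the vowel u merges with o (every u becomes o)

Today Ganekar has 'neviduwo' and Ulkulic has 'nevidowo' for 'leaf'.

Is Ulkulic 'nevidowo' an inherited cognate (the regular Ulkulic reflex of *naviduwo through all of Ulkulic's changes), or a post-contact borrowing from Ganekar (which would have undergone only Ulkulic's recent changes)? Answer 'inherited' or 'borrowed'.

If inherited, *naviduwo would pass through all of Ulkulic's changes:
Ulkulic: start from *naviduwo.
  rule 1 (unconditioned shift): naviduwo → naviduvo
  rule 2 (vowel merger): naviduvo → neviduvo
  rule 3: no change — neviduvo
  rule 4: no change — neviduvo
  rule 5: no change — neviduvo
  rule 6 (vowel merger): neviduvo → nevidovo
  ⇒ Ulkulic nevidovo
If borrowed from Ganekar 'neviduwo' after the early changes, it would undergo only the recent ones:
  rule 4 (intervocalic voicing): no change (neviduwo)
  rule 5 (nasal place assimilation): no change (neviduwo)
  rule 6 (vowel merger): neviduwo → nevidowo
  ⇒ as a loan: nevidowo
Ulkulic 'nevidowo' matches the loan outcome 'nevidowo', not the inherited 'nevidovo' — it skipped the early Ulkulic changes, so it was borrowed from Ganekar.

borrowed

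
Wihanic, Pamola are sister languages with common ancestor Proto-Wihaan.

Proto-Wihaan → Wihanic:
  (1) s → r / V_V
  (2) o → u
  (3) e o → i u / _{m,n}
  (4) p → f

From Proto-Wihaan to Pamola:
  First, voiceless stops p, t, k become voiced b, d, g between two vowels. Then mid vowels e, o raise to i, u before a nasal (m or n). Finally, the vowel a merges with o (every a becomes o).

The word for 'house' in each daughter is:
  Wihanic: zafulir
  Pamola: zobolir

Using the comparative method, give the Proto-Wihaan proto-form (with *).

Position 3: Wihanic has f, Pamola has b. Taking the neighbouring segments as reconstructed: Wihanic f could go back to *p or *f; Pamola b could go back to *p or *b — the one source consistent with every daughter is *p.
Position 4: Wihanic has u, Pamola has o. Taking the neighbouring segments as reconstructed: Wihanic u could go back to *o or *u; Pamola o could go back to *a or *o — the one source consistent with every daughter is *o.
Position 2: Wihanic has a, Pamola has o. Wihanic preserves a here (none of its changes turn any other segment into a), so the proto-segment is *a.
This points to *zapolir. Verify forward in each daughter:
Wihanic: *zapolir > zapulir > zafulir  (by vowel merger, unconditioned shift)
Pamola: *zapolir > zabolir > zobolir  (by intervocalic voicing, vowel merger)
Only *zapolir yields all of Wihanic zafulir, Pamola zobolir.

*zapolir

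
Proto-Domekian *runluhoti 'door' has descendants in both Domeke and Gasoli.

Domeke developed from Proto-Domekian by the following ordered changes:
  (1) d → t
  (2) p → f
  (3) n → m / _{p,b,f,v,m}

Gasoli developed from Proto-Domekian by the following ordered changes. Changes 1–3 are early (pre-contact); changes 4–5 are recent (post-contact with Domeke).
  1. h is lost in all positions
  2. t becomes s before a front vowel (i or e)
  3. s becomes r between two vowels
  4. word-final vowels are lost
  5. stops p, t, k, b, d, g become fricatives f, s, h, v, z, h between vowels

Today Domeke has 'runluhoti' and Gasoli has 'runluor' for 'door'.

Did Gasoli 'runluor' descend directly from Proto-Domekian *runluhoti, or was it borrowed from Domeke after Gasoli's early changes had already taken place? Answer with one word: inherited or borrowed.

If inherited, *runluhoti would pass through all of Gasoli's changes:
Gasoli: *runluhoti
  runluhoti → runluoti   [h-loss]
  runluoti → runluosi   [palatalisation]
  runluosi → runluori   [rhotacism]
  runluori → runluor   [apocope]
  runluor (rule 5 does not apply)
  giving Gasoli runluor.
If borrowed from Domeke 'runluhoti' after the early changes, it would undergo only the recent ones:
  rule 4 (apocope): runluhoti → runluhot
  rule 5 (intervocalic lenition): no change (runluhot)
  ⇒ as a loan: runluhot
Gasoli 'runluor' matches the inherited outcome exactly, so it is an inherited cognate, not a loan.

inherited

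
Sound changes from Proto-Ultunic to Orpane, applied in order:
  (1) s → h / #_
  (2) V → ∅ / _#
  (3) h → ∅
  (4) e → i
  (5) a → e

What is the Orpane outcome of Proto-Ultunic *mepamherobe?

mipemirob

Orpane: *mepamherobe > mepamherob > mepamerob > mipamirob > mipemirob  (by apocope, h-loss, vowel merger, vowel merger)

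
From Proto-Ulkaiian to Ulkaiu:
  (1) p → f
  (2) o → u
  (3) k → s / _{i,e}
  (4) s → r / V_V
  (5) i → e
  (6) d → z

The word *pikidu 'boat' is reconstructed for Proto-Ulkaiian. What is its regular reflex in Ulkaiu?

Ulkaiu: start from *pikidu.
  rule 1 (unconditioned shift): pikidu → fikidu
  rule 2: no change — fikidu
  rule 3 (palatalisation): fikidu → fisidu
  rule 4 (rhotacism): fisidu → firidu
  rule 5 (vowel merger): firidu → feredu
  rule 6 (unconditioned shift): feredu → ferezu
  ⇒ Ulkaiu ferezu

ferezu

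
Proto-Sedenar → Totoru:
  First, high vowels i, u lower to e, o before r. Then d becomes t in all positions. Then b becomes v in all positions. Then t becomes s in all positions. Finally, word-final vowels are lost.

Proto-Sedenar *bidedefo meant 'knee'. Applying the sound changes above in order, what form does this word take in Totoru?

Totoru: *bidedefo
  bidedefo (rule 1 does not apply)
  bidedefo → bitetefo   [unconditioned shift]
  bitetefo → vitetefo   [unconditioned shift]
  vitetefo → visesefo   [unconditioned shift]
  visesefo → visesef   [apocope]
  giving Totoru visesef.

visesef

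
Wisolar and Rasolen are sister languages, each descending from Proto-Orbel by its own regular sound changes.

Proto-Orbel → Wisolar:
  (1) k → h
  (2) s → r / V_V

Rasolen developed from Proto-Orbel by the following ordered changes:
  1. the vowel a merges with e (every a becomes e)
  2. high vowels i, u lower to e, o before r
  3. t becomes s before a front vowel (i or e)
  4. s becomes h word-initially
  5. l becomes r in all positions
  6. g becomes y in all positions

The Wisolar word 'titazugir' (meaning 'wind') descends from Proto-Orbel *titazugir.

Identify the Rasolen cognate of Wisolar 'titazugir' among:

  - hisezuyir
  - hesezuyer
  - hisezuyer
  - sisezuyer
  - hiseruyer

hisezuyer

Rasolen: *titazugir > titezugir > titezuger > sisezuger > hisezuger > hisezuyer  (by vowel merger, pre-rhotic lowering, palatalisation, debuccalisation, unconditioned shift)
Among the options, 'hisezuyer' alone shows every Rasolen change applied in order.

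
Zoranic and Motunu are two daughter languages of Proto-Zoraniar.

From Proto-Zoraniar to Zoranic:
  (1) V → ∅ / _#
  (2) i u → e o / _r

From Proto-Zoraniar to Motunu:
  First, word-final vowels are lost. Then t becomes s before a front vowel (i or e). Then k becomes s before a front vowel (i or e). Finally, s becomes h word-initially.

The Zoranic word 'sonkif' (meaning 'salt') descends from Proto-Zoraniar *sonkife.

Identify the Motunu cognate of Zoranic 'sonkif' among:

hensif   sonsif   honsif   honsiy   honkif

Motunu: *sonkife
  sonkife → sonkif   [apocope]
  sonkif (rule 2 does not apply)
  sonkif → sonsif   [palatalisation]
  sonsif → honsif   [debuccalisation]
  giving Motunu honsif.

honsif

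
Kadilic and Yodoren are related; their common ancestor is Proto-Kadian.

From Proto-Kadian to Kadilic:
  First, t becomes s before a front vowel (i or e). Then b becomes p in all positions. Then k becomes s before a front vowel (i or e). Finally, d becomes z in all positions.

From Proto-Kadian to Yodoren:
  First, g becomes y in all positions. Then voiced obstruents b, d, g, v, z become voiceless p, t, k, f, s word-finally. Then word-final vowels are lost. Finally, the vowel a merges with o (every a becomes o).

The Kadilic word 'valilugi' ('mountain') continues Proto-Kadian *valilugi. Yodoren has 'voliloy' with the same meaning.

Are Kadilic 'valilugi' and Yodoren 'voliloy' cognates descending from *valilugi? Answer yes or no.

Derive the expected Yodoren reflex of *valilugi:
Yodoren: start from *valilugi.
  rule 1 (unconditioned shift): valilugi → valiluyi
  rule 2: no change — valiluyi
  rule 3 (apocope): valiluyi → valiluy
  rule 4 (vowel merger): valiluy → voliluy
  ⇒ Yodoren voliluy
The regular Yodoren reflex would be 'voliluy', but the attested form is 'voliloy'. The correspondence is irregular, so they are not cognates (the Yodoren form has a different source).

no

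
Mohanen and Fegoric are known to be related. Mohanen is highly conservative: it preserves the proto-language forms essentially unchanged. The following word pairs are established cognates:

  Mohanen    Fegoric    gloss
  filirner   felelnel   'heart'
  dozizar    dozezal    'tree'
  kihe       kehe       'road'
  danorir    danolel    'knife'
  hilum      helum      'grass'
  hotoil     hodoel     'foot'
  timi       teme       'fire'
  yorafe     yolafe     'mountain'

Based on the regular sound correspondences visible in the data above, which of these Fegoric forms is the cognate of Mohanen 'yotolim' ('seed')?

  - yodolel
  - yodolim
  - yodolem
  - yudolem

hotoil ~ hodoel — Mohanen t corresponds to Fegoric d between vowels (before a back vowel).
timi ~ teme — Mohanen i corresponds to Fegoric e after a consonant, before a nasal.
Applying these to Mohanen 'yotolim':
  yotolim → yodolim   (t→d between vowels (before a back vowel))
  yodolim → yodolem   (i→e after a consonant, before a nasal)
So the Fegoric cognate is 'yodolem'.

yodolem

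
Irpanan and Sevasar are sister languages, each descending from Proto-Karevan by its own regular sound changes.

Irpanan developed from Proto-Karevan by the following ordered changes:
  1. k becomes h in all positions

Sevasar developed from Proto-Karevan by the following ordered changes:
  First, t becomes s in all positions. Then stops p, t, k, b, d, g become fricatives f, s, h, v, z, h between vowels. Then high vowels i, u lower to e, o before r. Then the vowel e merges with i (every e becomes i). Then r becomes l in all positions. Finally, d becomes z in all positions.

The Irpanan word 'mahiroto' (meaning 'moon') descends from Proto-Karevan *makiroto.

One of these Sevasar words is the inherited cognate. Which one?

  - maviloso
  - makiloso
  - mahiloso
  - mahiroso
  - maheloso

Sevasar: start from *makiroto.
  rule 1 (unconditioned shift): makiroto → makiroso
  rule 2 (intervocalic lenition): makiroso → mahiroso
  rule 3 (pre-rhotic lowering): mahiroso → maheroso
  rule 4 (vowel merger): maheroso → mahiroso
  rule 5 (unconditioned shift): mahiroso → mahiloso
  rule 6: no change — mahiloso
  ⇒ Sevasar mahiloso

mahiloso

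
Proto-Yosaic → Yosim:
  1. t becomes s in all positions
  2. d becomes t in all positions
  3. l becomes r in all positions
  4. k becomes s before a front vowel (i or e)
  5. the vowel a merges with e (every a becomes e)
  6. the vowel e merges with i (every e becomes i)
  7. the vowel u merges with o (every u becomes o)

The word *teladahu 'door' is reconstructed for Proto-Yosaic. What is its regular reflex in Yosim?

Yosim: *teladahu
  teladahu → seladahu   [unconditioned shift]
  seladahu → selatahu   [unconditioned shift]
  selatahu → seratahu   [unconditioned shift]
  seratahu (rule 4 does not apply)
  seratahu → seretehu   [vowel merger]
  seretehu → siritihu   [vowel merger]
  siritihu → siritiho   [vowel merger]
  giving Yosim siritiho.

siritiho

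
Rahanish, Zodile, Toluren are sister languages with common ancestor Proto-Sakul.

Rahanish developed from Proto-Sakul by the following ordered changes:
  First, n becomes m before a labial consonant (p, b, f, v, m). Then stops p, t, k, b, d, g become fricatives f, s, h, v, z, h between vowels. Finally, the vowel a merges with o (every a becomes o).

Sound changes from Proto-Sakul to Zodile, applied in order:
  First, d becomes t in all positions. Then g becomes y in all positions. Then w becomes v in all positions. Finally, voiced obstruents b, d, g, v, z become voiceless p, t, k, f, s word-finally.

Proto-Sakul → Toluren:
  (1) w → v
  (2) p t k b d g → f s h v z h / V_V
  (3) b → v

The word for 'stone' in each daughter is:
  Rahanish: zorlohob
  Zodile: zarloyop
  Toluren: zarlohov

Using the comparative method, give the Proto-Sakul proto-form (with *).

*zarlogob

Position 6: Rahanish has h, Zodile has y, Toluren has h. Taking the neighbouring segments as reconstructed: Rahanish h could go back to *k or *g or *h; Zodile y could go back to *g or *y; Toluren h could go back to *k or *g or *h — the one source consistent with every daughter is *g.
Position 2: Rahanish has o, Zodile has a, Toluren has a. Zodile preserves a here (none of its changes turn any other segment into a), so the proto-segment is *a.
Continuing position by position gives *zarlogob; check it forward:
Rahanish: start from *zarlogob.
  rule 1: no change — zarlogob
  rule 2 (intervocalic lenition): zarlogob → zarlohob
  rule 3 (vowel merger): zarlohob → zorlohob
  ⇒ Rahanish zorlohob
Zodile: *zarlogob
  zarlogob (rule 1 does not apply)
  zarlogob → zarloyob   [unconditioned shift]
  zarloyob (rule 3 does not apply)
  zarloyob → zarloyop   [final devoicing]
  giving Zodile zarloyop.
Toluren: *zarlogob > zarlohob > zarlohov  (by intervocalic lenition, unconditioned shift)
No other proto-form is consistent with every reflex, so the reconstruction is *zarlogob.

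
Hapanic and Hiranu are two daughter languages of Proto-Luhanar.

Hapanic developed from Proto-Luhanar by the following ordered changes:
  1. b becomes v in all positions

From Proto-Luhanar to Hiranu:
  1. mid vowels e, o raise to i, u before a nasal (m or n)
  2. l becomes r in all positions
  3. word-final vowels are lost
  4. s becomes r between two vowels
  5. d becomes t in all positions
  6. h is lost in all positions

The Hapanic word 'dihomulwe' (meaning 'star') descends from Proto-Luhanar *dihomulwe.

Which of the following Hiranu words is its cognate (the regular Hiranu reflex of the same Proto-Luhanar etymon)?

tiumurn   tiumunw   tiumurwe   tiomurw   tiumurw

Hiranu: start from *dihomulwe.
  rule 1 (pre-nasal raising): dihomulwe → dihumulwe
  rule 2 (unconditioned shift): dihumulwe → dihumurwe
  rule 3 (apocope): dihumurwe → dihumurw
  rule 4: no change — dihumurw
  rule 5 (unconditioned shift): dihumurw → tihumurw
  rule 6 (h-loss): tihumurw → tiumurw
  ⇒ Hiranu tiumurw
The other candidates each miss or misapply at least one Hiranu change.

tiumurw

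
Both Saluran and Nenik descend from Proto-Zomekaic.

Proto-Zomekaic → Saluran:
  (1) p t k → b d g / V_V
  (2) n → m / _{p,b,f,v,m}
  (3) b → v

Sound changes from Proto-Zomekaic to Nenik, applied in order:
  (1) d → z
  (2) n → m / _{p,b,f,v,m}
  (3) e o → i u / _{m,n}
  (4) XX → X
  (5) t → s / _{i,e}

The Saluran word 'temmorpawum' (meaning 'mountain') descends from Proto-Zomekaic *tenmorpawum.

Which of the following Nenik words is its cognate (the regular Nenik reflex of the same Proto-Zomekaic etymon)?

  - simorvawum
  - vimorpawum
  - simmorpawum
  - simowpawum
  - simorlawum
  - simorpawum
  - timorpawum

Nenik: start from *tenmorpawum.
  rule 1: no change — tenmorpawum
  rule 2 (nasal place assimilation): tenmorpawum → temmorpawum
  rule 3 (pre-nasal raising): temmorpawum → timmorpawum
  rule 4 (degemination): timmorpawum → timorpawum
  rule 5 (palatalisation): timorpawum → simorpawum
  ⇒ Nenik simorpawum
Only 'simorpawum' matches the regular Nenik development of *tenmorpawum.

simorpawum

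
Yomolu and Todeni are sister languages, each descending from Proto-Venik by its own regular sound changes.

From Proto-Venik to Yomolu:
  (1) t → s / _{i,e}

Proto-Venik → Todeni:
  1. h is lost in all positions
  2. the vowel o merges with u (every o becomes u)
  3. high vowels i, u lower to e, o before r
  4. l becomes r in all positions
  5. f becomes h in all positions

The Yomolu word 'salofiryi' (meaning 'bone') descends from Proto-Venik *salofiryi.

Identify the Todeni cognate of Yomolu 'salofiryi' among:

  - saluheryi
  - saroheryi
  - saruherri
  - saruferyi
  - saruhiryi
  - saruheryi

Todeni: *salofiryi > salufiryi > saluferyi > saruferyi > saruheryi  (by vowel merger, pre-rhotic lowering, unconditioned shift, unconditioned shift)
The other candidates each miss or misapply at least one Todeni change.

saruheryi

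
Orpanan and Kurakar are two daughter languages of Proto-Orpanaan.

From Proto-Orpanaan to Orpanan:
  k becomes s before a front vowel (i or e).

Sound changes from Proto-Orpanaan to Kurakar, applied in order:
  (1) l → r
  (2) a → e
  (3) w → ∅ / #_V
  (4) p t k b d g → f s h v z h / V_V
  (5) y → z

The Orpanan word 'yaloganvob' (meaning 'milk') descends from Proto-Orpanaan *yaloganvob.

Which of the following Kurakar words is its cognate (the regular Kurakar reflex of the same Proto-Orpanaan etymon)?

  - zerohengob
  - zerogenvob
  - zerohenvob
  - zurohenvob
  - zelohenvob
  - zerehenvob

Kurakar: *yaloganvob
  yaloganvob → yaroganvob   [unconditioned shift]
  yaroganvob → yerogenvob   [vowel merger]
  yerogenvob (rule 3 does not apply)
  yerogenvob → yerohenvob   [intervocalic lenition]
  yerohenvob → zerohenvob   [unconditioned shift]
  giving Kurakar zerohenvob.
Among the options, 'zerohenvob' alone shows every Kurakar change applied in order.

zerohenvob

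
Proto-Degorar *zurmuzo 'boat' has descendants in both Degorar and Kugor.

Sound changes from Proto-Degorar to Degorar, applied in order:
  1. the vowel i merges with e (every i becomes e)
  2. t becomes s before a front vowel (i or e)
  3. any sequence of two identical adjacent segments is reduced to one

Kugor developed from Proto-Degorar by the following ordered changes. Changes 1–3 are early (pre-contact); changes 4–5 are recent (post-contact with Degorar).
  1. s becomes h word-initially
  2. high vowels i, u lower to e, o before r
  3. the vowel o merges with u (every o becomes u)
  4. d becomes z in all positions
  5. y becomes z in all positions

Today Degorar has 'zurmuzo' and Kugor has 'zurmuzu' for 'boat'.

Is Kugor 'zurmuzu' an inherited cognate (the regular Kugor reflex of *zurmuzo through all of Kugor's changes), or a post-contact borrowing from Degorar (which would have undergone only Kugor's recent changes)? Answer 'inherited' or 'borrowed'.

inherited

If inherited, *zurmuzo would pass through all of Kugor's changes:
Kugor: *zurmuzo
  zurmuzo (rule 1 does not apply)
  zurmuzo → zormuzo   [pre-rhotic lowering]
  zormuzo → zurmuzu   [vowel merger]
  zurmuzu (rule 4 does not apply)
  zurmuzu (rule 5 does not apply)
  giving Kugor zurmuzu.
If borrowed from Degorar 'zurmuzo' after the early changes, it would undergo only the recent ones:
  rule 4 (unconditioned shift): no change (zurmuzo)
  rule 5 (unconditioned shift): no change (zurmuzo)
  ⇒ as a loan: zurmuzo
Kugor 'zurmuzu' matches the inherited outcome exactly, so it is an inherited cognate, not a loan.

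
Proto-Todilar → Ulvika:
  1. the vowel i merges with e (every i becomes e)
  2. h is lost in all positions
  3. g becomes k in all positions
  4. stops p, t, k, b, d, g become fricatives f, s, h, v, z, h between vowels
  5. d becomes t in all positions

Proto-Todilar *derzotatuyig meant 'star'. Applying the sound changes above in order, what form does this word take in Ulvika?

Ulvika: start from *derzotatuyig.
  rule 1 (vowel merger): derzotatuyig → derzotatuyeg
  rule 2: no change — derzotatuyeg
  rule 3 (unconditioned shift): derzotatuyeg → derzotatuyek
  rule 4 (intervocalic lenition): derzotatuyek → derzosasuyek
  rule 5 (unconditioned shift): derzosasuyek → terzosasuyek
  ⇒ Ulvika terzosasuyek

terzosasuyek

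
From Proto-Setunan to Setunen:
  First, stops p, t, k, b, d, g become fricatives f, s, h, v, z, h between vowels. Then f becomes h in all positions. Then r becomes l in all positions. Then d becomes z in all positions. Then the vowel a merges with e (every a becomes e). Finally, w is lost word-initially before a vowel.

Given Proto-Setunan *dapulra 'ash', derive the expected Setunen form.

zehulle

Setunen: start from *dapulra.
  rule 1 (intervocalic lenition): dapulra → dafulra
  rule 2 (unconditioned shift): dafulra → dahulra
  rule 3 (unconditioned shift): dahulra → dahulla
  rule 4 (unconditioned shift): dahulla → zahulla
  rule 5 (vowel merger): zahulla → zehulle
  rule 6: no change — zehulle
  ⇒ Setunen zehulle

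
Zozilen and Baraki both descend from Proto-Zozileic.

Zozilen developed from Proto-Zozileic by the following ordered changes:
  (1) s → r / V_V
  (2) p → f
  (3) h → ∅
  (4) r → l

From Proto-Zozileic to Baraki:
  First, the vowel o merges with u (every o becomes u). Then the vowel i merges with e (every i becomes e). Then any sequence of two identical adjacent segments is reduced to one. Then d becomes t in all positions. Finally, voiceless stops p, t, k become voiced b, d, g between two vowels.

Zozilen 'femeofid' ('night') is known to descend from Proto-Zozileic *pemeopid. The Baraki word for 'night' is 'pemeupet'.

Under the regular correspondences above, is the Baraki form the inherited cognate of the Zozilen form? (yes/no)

no

Derive the expected Baraki reflex of *pemeopid:
Baraki: *pemeopid
  pemeopid → pemeupid   [vowel merger]
  pemeupid → pemeuped   [vowel merger]
  pemeuped (rule 3 does not apply)
  pemeuped → pemeupet   [unconditioned shift]
  pemeupet → pemeubet   [intervocalic voicing]
  giving Baraki pemeubet.
The regular Baraki reflex would be 'pemeubet', but the attested form is 'pemeupet'. The correspondence is irregular, so they are not cognates (the Baraki form has a different source).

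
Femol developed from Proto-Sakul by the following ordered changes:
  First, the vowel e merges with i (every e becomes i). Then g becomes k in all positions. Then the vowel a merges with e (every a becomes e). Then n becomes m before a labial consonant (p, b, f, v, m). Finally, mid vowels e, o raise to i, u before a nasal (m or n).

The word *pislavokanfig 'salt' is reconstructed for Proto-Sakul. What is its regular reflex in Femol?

Femol: *pislavokanfig > pislavokanfik > pislevokenfik > pislevokemfik > pislevokimfik  (by unconditioned shift, vowel merger, nasal place assimilation, pre-nasal raising)

pislevokimfik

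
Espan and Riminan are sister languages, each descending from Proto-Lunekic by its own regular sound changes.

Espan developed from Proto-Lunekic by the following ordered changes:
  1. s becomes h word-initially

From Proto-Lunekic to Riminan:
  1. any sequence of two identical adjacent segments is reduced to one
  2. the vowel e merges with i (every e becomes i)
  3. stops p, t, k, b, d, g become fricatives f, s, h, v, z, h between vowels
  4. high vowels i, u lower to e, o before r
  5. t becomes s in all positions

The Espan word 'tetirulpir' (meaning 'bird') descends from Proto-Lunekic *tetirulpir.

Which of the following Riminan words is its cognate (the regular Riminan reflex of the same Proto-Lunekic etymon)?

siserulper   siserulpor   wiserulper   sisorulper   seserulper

Riminan: *tetirulpir > titirulpir > tisirulpir > tiserulper > siserulper  (by vowel merger, intervocalic lenition, pre-rhotic lowering, unconditioned shift)
Among the options, 'siserulper' alone shows every Riminan change applied in order.

siserulper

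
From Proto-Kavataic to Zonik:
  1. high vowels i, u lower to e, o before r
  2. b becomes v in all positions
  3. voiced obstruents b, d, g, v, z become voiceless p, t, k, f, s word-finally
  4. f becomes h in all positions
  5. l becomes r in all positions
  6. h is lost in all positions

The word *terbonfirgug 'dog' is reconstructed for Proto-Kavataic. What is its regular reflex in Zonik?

tervonerguk

Zonik: *terbonfirgug
  terbonfirgug → terbonfergug   [pre-rhotic lowering]
  terbonfergug → tervonfergug   [unconditioned shift]
  tervonfergug → tervonferguk   [final devoicing]
  tervonferguk → tervonherguk   [unconditioned shift]
  tervonherguk (rule 5 does not apply)
  tervonherguk → tervonerguk   [h-loss]
  giving Zonik tervonerguk.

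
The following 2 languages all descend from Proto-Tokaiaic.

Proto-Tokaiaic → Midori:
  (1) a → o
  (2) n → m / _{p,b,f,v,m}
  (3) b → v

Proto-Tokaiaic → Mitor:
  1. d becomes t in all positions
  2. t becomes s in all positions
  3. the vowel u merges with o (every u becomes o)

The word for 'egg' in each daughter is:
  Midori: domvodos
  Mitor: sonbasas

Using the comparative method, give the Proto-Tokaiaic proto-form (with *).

Position 5: Midori has o, Mitor has a. Mitor preserves a here (none of its changes turn any other segment into a), so the proto-segment is *a.
Position 7: Midori has o, Mitor has a. Mitor preserves a here (none of its changes turn any other segment into a), so the proto-segment is *a.
Verify the candidate proto-form against each daughter:
Midori: start from *donbadas.
  rule 1 (vowel merger): donbadas → donbodos
  rule 2 (nasal place assimilation): donbodos → dombodos
  rule 3 (unconditioned shift): dombodos → domvodos
  ⇒ Midori domvodos
Mitor: start from *donbadas.
  rule 1 (unconditioned shift): donbadas → tonbatas
  rule 2 (unconditioned shift): tonbatas → sonbasas
  rule 3: no change — sonbasas
  ⇒ Mitor sonbasas
Only *donbadas yields all of Midori domvodos, Mitor sonbasas.

*donbadas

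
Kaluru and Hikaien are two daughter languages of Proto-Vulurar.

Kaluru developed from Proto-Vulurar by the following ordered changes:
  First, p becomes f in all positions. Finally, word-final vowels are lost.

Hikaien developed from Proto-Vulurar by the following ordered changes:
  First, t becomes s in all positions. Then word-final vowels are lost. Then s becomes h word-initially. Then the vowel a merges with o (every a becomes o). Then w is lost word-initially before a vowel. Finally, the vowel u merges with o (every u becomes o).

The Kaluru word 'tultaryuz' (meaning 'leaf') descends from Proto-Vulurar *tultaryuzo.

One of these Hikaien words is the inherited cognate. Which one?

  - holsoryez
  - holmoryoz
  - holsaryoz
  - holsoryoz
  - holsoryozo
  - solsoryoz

Hikaien: *tultaryuzo
  tultaryuzo → sulsaryuzo   [unconditioned shift]
  sulsaryuzo → sulsaryuz   [apocope]
  sulsaryuz → hulsaryuz   [debuccalisation]
  hulsaryuz → hulsoryuz   [vowel merger]
  hulsoryuz (rule 5 does not apply)
  hulsoryuz → holsoryoz   [vowel merger]
  giving Hikaien holsoryoz.
The other candidates each miss or misapply at least one Hikaien change.

holsoryoz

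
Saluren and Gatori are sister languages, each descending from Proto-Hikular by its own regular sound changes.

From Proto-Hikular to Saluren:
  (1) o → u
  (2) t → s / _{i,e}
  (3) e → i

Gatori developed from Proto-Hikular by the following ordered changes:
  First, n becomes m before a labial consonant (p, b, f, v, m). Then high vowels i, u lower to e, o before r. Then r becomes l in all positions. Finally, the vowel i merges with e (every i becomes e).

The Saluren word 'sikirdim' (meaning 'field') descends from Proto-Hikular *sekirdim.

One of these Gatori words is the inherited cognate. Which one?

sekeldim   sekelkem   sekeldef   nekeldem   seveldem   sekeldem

Gatori: *sekirdim
  sekirdim (rule 1 does not apply)
  sekirdim → sekerdim   [pre-rhotic lowering]
  sekerdim → sekeldim   [unconditioned shift]
  sekeldim → sekeldem   [vowel merger]
  giving Gatori sekeldem.
Among the options, 'sekeldem' alone shows every Gatori change applied in order.

sekeldem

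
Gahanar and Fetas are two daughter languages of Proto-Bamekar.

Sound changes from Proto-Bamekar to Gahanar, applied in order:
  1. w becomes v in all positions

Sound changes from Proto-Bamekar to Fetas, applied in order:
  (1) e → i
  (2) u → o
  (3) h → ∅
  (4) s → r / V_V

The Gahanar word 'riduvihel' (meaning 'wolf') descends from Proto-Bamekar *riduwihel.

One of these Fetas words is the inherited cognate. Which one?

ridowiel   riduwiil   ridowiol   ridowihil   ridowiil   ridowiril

Fetas: *riduwihel
  riduwihel → riduwihil   [vowel merger]
  riduwihil → ridowihil   [vowel merger]
  ridowihil → ridowiil   [h-loss]
  ridowiil (rule 4 does not apply)
  giving Fetas ridowiil.

ridowiil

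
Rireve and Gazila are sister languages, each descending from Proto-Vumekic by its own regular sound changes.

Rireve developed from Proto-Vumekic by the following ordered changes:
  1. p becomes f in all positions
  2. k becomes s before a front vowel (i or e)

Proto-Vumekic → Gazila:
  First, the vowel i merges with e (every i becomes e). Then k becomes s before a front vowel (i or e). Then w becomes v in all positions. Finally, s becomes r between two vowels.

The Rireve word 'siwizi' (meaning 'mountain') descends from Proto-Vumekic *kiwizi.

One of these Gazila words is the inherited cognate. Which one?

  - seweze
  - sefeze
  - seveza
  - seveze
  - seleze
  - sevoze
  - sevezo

Gazila: start from *kiwizi.
  rule 1 (vowel merger): kiwizi → keweze
  rule 2 (palatalisation): keweze → seweze
  rule 3 (unconditioned shift): seweze → seveze
  rule 4: no change — seveze
  ⇒ Gazila seveze
Only 'seveze' matches the regular Gazila development of *kiwizi.

seveze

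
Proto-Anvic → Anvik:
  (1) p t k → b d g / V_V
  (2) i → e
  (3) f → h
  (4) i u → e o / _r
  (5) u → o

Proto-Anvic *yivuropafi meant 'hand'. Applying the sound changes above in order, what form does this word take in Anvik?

Anvik: start from *yivuropafi.
  rule 1 (intervocalic voicing): yivuropafi → yivurobafi
  rule 2 (vowel merger): yivurobafi → yevurobafe
  rule 3 (unconditioned shift): yevurobafe → yevurobahe
  rule 4 (pre-rhotic lowering): yevurobahe → yevorobahe
  rule 5: no change — yevorobahe
  ⇒ Anvik yevorobahe

yevorobahe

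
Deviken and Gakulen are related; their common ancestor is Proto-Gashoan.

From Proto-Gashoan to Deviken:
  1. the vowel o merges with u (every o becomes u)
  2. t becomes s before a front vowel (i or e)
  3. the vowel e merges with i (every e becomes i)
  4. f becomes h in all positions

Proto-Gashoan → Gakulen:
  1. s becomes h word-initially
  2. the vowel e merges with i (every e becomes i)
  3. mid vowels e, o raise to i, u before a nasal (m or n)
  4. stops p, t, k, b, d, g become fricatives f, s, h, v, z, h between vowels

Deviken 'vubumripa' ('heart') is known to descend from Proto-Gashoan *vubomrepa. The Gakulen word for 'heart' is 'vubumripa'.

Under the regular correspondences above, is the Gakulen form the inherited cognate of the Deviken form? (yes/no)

Derive the expected Gakulen reflex of *vubomrepa:
Gakulen: *vubomrepa > vubomripa > vubumripa > vuvumrifa  (by vowel merger, pre-nasal raising, intervocalic lenition)
The regular Gakulen reflex would be 'vuvumrifa', but the attested form is 'vubumripa'. The correspondence is irregular, so they are not cognates (the Gakulen form has a different source).

no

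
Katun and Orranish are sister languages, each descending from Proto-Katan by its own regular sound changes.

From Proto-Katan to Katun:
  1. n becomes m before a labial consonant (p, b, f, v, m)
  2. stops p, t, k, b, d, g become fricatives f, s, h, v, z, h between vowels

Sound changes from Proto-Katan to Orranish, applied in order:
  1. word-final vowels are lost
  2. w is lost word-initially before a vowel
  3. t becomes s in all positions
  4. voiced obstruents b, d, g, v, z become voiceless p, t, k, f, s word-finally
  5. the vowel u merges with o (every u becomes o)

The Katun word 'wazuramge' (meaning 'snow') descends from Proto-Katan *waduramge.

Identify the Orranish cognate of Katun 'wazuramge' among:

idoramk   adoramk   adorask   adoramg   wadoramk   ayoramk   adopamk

Orranish: start from *waduramge.
  rule 1 (apocope): waduramge → waduramg
  rule 2 (glide loss): waduramg → aduramg
  rule 3: no change — aduramg
  rule 4 (final devoicing): aduramg → aduramk
  rule 5 (vowel merger): aduramk → adoramk
  ⇒ Orranish adoramk
Among the options, 'adoramk' alone shows every Orranish change applied in order.

adoramk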